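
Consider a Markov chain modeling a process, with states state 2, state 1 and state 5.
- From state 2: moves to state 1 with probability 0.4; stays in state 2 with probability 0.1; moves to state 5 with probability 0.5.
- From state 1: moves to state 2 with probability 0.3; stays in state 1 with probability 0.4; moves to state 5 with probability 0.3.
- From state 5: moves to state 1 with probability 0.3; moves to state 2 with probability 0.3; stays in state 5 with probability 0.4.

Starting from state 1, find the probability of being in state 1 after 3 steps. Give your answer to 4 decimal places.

Propagate the distribution vector 3 steps from state 1.
After 0 steps: (0.0000, 1.0000, 0.0000)
After 1 step: (0.3000, 0.4000, 0.3000)
After 2 steps: (0.2400, 0.3700, 0.3900)
After 3 steps: (0.2520, 0.3610, 0.3870)
P(in state 1 after 3 steps) = 0.3610

0.3610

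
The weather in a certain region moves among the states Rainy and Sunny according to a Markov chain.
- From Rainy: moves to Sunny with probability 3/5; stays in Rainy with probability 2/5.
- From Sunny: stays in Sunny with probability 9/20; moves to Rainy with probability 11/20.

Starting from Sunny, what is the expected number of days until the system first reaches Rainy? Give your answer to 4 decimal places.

1.8182

Let t(s) be the expected number of days to first reach Rainy from state s, with t(Rainy) = 0. Conditioning on the first day:
t(Sunny) = 1 + 0.45·t(Sunny)
Solving: t(Sunny) = 1.8182.
Expected days from Sunny to Rainy: 1.8182.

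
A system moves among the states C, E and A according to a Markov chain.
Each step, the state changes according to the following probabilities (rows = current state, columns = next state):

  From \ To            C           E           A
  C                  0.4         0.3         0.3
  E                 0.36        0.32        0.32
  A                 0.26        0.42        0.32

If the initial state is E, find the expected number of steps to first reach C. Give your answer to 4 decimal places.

3.0488

Let t(s) be the expected number of steps to first reach C from state s, with t(C) = 0. Conditioning on the first step:
t(E) = 1 + 0.32·t(E) + 0.32·t(A)
t(A) = 1 + 0.42·t(E) + 0.32·t(A)
Solving: t(E) = 3.0488, t(A) = 3.3537.
Expected steps from E to C: 3.0488.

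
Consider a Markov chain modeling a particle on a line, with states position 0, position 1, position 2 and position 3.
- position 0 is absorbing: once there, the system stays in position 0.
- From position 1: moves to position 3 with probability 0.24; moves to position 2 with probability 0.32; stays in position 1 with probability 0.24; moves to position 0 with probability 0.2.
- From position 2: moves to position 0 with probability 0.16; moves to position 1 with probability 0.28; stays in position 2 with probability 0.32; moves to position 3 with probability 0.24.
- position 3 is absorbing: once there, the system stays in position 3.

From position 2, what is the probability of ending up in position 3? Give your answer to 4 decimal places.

0.5843

Let h(s) be the probability of absorption at position 3 starting from transient state s. Then h(position 3) = 1 and h(position 0) = 0. By first-step analysis:
h(position 1) = 0.2·0 + 0.24·h(position 1) + 0.32·h(position 2) + 0.24·1
h(position 2) = 0.16·0 + 0.28·h(position 1) + 0.32·h(position 2) + 0.24·1
Solving: h(position 1) = 0.5618, h(position 2) = 0.5843.
Starting from position 2, the probability is 0.5843.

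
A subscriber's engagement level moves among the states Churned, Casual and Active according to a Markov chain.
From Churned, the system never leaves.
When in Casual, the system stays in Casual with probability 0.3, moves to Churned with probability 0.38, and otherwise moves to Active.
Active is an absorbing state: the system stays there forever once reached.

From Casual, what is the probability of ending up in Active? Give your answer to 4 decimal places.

0.4571

Let h(s) be the probability of absorption at Active starting from transient state s. Then h(Active) = 1 and h(Churned) = 0. By first-step analysis:
h(Casual) = 0.38·0 + 0.3·h(Casual) + 0.32·1
Solving: h(Casual) = 0.4571.
Starting from Casual, the probability is 0.4571.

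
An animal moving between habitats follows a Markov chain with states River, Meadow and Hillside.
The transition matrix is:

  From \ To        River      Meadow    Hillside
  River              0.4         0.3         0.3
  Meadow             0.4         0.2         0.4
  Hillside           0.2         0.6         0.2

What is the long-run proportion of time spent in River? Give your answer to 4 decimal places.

0.3390

Let the stationary distribution be π with π = πP and π_1 + π_2 + π_3 = 1.
π_1 = 0.4·π_1 + 0.4·π_2 + 0.2·π_3
π_2 = 0.3·π_1 + 0.2·π_2 + 0.6·π_3
Solving with the normalization constraint gives π = (0.3390, 0.3559, 0.3051).
So the stationary probability of River is 0.3390.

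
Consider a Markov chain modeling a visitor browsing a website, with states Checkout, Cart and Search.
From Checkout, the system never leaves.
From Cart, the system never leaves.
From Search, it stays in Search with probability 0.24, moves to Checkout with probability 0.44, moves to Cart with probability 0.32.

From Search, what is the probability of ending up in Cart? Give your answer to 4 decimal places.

0.4211

Let h(s) be the probability of absorption at Cart starting from transient state s. Then h(Cart) = 1 and h(Checkout) = 0. By first-step analysis:
h(Search) = 0.44·0 + 0.32·1 + 0.24·h(Search)
Solving: h(Search) = 0.4211.
Starting from Search, the probability is 0.4211.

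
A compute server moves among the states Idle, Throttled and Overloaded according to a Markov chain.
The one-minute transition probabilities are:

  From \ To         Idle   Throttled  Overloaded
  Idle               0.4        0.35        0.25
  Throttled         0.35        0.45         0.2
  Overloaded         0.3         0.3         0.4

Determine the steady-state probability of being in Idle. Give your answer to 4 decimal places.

Let the stationary distribution be π with π = πP and π_1 + π_2 + π_3 = 1.
π_1 = 0.4·π_1 + 0.35·π_2 + 0.3·π_3
π_2 = 0.35·π_1 + 0.45·π_2 + 0.3·π_3
Solving with the normalization constraint gives π = (0.3541, 0.3738, 0.2721).
So the stationary probability of Idle is 0.3541.

0.3541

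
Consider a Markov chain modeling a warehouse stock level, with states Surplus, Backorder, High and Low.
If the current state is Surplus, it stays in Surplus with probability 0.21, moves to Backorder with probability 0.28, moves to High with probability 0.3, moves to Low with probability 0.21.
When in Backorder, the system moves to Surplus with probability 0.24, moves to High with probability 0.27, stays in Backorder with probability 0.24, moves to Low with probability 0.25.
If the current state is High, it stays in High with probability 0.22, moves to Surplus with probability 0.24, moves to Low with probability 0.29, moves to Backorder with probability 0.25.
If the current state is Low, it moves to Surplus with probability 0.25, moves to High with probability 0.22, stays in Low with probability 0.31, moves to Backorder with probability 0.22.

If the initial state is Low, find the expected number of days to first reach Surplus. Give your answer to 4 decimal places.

4.0755

Let t(s) be the expected number of days to first reach Surplus from state s, with t(Surplus) = 0. Conditioning on the first day:
t(Backorder) = 1 + 0.24·t(Backorder) + 0.27·t(High) + 0.25·t(Low)
t(High) = 1 + 0.25·t(Backorder) + 0.22·t(High) + 0.29·t(Low)
t(Low) = 1 + 0.22·t(Backorder) + 0.22·t(High) + 0.31·t(Low)
Solving: t(Backorder) = 4.1192, t(High) = 4.1176, t(Low) = 4.0755.
Expected days from Low to Surplus: 4.0755.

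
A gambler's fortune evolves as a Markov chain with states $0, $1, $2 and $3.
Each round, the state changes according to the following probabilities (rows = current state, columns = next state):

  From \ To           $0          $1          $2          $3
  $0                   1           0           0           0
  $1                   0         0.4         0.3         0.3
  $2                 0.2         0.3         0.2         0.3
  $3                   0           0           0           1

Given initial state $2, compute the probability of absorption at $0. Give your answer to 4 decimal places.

0.3077

Let h(s) be the probability of absorption at $0 starting from transient state s. Then h($0) = 1 and h($3) = 0. By first-step analysis:
h($1) = 0.4·h($1) + 0.3·h($2) + 0.3·0
h($2) = 0.2·1 + 0.3·h($1) + 0.2·h($2) + 0.3·0
Solving: h($1) = 0.1538, h($2) = 0.3077.
Starting from $2, the probability is 0.3077.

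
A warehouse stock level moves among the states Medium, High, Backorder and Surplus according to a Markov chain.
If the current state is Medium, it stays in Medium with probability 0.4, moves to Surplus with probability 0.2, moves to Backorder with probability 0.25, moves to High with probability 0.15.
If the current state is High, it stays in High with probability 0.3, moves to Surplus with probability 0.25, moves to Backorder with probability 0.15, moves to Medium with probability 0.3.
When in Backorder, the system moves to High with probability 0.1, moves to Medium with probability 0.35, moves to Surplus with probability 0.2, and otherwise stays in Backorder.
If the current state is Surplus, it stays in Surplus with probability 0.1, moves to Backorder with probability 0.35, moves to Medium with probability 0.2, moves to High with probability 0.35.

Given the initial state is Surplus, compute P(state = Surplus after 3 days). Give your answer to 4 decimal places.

Propagate the distribution vector 3 days from Surplus.
After 0 days: (0.0000, 0.0000, 0.0000, 1.0000)
After 1 day: (0.2000, 0.3500, 0.3500, 0.1000)
After 2 days: (0.3275, 0.2050, 0.2600, 0.2075)
After 3 days: (0.3250, 0.2093, 0.2763, 0.1895)
P(in Surplus after 3 days) = 0.1895

0.1895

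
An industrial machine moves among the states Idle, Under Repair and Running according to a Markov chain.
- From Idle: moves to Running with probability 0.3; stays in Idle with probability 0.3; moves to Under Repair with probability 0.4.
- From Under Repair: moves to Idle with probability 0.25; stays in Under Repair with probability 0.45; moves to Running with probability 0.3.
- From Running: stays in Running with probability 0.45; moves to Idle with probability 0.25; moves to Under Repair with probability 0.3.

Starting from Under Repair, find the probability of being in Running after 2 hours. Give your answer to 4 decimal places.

0.3450

Sum over the intermediate state after 1 hour:
P = P(Under Repair→Idle)·P(Idle→Running) + P(Under Repair→Under Repair)·P(Under Repair→Running) + P(Under Repair→Running)·P(Running→Running)
  = 0.25×0.3 + 0.45×0.3 + 0.3×0.45
  = 0.0750 + 0.1350 + 0.1350 = 0.3450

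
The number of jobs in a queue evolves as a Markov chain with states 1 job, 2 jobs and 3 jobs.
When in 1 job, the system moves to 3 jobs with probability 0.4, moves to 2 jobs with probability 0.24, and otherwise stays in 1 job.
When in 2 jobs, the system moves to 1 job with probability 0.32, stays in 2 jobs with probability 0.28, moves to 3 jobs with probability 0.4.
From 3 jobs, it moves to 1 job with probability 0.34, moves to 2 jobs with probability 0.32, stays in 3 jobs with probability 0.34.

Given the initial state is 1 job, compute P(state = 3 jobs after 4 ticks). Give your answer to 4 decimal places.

0.3774

Propagate the distribution vector 4 ticks from 1 job.
After 0 ticks: (1.0000, 0.0000, 0.0000)
After 1 tick: (0.3600, 0.2400, 0.4000)
After 2 ticks: (0.3424, 0.2816, 0.3760)
After 3 ticks: (0.3412, 0.2813, 0.3774)
After 4 ticks: (0.3412, 0.2814, 0.3774)
P(in 3 jobs after 4 ticks) = 0.3774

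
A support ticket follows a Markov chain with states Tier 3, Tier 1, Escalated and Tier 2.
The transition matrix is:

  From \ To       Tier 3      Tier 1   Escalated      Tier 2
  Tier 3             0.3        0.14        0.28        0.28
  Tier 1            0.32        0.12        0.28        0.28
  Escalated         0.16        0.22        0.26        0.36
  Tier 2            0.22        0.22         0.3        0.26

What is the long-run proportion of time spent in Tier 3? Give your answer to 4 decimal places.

0.2407

Let the stationary distribution be π with π = πP and π_1 + π_2 + π_3 + π_4 = 1.
π_1 = 0.3·π_1 + 0.32·π_2 + 0.16·π_3 + 0.22·π_4
π_2 = 0.14·π_1 + 0.12·π_2 + 0.22·π_3 + 0.22·π_4
π_3 = 0.28·π_1 + 0.28·π_2 + 0.26·π_3 + 0.3·π_4
Solving with the normalization constraint gives π = (0.2407, 0.1825, 0.2803, 0.2965).
So the stationary probability of Tier 3 is 0.2407.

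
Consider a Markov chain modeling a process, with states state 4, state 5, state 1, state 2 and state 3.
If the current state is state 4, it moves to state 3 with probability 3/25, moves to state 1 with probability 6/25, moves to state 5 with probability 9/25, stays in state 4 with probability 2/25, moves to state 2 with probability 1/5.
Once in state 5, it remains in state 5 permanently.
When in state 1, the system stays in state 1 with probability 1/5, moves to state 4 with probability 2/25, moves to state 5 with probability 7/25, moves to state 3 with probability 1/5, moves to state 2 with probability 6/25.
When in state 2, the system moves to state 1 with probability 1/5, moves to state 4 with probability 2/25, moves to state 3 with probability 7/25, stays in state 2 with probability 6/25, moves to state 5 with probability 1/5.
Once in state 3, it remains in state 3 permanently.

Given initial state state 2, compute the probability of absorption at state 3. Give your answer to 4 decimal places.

0.5228

Let h(s) be the probability of absorption at state 3 starting from transient state s. Then h(state 3) = 1 and h(state 5) = 0. By first-step analysis:
h(state 4) = 0.08·h(state 4) + 0.36·0 + 0.24·h(state 1) + 0.2·h(state 2) + 0.12·1
h(state 1) = 0.08·h(state 4) + 0.28·0 + 0.2·h(state 1) + 0.24·h(state 2) + 0.2·1
h(state 2) = 0.08·h(state 4) + 0.2·0 + 0.2·h(state 1) + 0.24·h(state 2) + 0.28·1
Solving: h(state 4) = 0.3596, h(state 1) = 0.4428, h(state 2) = 0.5228.
Starting from state 2, the probability is 0.5228.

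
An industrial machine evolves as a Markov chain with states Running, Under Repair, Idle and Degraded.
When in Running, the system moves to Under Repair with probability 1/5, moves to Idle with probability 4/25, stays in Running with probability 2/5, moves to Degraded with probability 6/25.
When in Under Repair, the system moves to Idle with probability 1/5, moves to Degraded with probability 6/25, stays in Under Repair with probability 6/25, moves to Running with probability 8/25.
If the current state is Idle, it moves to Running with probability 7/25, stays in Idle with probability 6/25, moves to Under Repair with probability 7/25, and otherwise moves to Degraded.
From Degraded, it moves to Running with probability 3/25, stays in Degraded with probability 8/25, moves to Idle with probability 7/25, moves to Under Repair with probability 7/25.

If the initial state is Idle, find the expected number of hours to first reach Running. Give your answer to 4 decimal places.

3.9612

Let t(s) be the expected number of hours to first reach Running from state s, with t(Running) = 0. Conditioning on the first hour:
t(Under Repair) = 1 + 0.24·t(Under Repair) + 0.2·t(Idle) + 0.24·t(Degraded)
t(Idle) = 1 + 0.28·t(Under Repair) + 0.24·t(Idle) + 0.2·t(Degraded)
t(Degraded) = 1 + 0.28·t(Under Repair) + 0.28·t(Idle) + 0.32·t(Degraded)
Solving: t(Under Repair) = 3.8366, t(Idle) = 3.9612, t(Degraded) = 4.6814.
Expected hours from Idle to Running: 3.9612.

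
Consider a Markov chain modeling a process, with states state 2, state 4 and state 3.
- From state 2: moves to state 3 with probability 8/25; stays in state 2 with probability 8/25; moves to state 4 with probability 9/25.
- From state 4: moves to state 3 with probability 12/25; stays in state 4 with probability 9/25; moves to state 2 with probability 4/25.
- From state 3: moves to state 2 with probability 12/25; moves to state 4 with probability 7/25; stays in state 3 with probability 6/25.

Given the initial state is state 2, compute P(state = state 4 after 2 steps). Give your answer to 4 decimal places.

Sum over the intermediate state after 1 step:
P = P(state 2→state 2)·P(state 2→state 4) + P(state 2→state 4)·P(state 4→state 4) + P(state 2→state 3)·P(state 3→state 4)
  = 0.32×0.36 + 0.36×0.36 + 0.32×0.28
  = 0.1152 + 0.1296 + 0.0896 = 0.3344

0.3344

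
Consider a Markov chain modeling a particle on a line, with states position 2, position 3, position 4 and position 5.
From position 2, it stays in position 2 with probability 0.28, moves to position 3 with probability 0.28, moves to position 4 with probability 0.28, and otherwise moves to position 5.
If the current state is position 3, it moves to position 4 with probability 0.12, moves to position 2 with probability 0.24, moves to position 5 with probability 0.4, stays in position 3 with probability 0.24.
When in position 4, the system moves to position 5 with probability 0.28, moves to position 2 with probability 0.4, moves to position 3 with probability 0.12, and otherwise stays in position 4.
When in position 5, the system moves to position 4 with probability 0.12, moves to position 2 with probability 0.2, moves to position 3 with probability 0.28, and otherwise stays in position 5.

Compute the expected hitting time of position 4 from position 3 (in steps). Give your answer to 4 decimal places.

6.3407

Let t(s) be the expected number of steps to first reach position 4 from state s, with t(position 4) = 0. Conditioning on the first step:
t(position 2) = 1 + 0.28·t(position 2) + 0.28·t(position 3) + 0.16·t(position 5)
t(position 3) = 1 + 0.24·t(position 2) + 0.24·t(position 3) + 0.4·t(position 5)
t(position 5) = 1 + 0.2·t(position 2) + 0.28·t(position 3) + 0.4·t(position 5)
Solving: t(position 2) = 5.2733, t(position 3) = 6.3407, t(position 5) = 6.3834.
Expected steps from position 3 to position 4: 6.3407.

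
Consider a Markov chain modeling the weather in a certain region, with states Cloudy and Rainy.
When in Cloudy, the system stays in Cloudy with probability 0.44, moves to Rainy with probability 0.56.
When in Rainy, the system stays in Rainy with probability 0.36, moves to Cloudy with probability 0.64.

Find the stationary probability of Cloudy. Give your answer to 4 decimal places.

Let the stationary distribution be π with π = πP and π_1 + π_2 = 1.
π_1 = 0.44·π_1 + 0.64·π_2
Solving with the normalization constraint gives π = (0.5333, 0.4667).
So the stationary probability of Cloudy is 0.5333.

0.5333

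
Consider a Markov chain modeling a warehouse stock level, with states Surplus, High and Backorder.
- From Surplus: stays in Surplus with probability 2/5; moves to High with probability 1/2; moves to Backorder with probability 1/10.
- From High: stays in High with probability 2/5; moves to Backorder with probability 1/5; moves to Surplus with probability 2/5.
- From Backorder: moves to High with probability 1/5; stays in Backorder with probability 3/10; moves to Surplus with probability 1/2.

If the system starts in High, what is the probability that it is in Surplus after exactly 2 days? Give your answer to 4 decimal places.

Sum over the intermediate state after 1 day:
P = P(High→Surplus)·P(Surplus→Surplus) + P(High→High)·P(High→Surplus) + P(High→Backorder)·P(Backorder→Surplus)
  = 0.4×0.4 + 0.4×0.4 + 0.2×0.5
  = 0.1600 + 0.1600 + 0.1000 = 0.4200

0.4200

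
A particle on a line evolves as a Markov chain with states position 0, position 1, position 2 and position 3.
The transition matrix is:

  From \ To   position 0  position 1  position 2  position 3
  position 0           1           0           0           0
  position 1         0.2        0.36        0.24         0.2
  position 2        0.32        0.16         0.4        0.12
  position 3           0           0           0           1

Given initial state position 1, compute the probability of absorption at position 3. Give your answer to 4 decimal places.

Let h(s) be the probability of absorption at position 3 starting from transient state s. Then h(position 3) = 1 and h(position 0) = 0. By first-step analysis:
h(position 1) = 0.2·0 + 0.36·h(position 1) + 0.24·h(position 2) + 0.2·1
h(position 2) = 0.32·0 + 0.16·h(position 1) + 0.4·h(position 2) + 0.12·1
Solving: h(position 1) = 0.4306, h(position 2) = 0.3148.
Starting from position 1, the probability is 0.4306.

0.4306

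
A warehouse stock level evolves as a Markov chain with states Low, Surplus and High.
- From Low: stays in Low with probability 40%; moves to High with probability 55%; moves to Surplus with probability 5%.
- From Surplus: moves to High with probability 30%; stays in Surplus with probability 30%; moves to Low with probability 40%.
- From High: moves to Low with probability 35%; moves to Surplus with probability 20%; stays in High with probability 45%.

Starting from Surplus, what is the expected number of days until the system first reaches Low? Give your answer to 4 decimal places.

Let t(s) be the expected number of days to first reach Low from state s, with t(Low) = 0. Conditioning on the first day:
t(Surplus) = 1 + 0.3·t(Surplus) + 0.3·t(High)
t(High) = 1 + 0.2·t(Surplus) + 0.45·t(High)
Solving: t(Surplus) = 2.6154, t(High) = 2.7692.
Expected days from Surplus to Low: 2.6154.

2.6154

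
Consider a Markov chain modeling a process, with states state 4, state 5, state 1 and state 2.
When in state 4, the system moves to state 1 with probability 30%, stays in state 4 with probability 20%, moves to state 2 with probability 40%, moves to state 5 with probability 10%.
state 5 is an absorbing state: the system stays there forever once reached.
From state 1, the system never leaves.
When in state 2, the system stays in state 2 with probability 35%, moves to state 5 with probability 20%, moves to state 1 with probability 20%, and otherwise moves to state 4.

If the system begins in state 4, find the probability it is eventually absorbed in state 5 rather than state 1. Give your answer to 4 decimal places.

0.3452

Let h(s) be the probability of absorption at state 5 starting from transient state s. Then h(state 5) = 1 and h(state 1) = 0. By first-step analysis:
h(state 4) = 0.2·h(state 4) + 0.1·1 + 0.3·0 + 0.4·h(state 2)
h(state 2) = 0.25·h(state 4) + 0.2·1 + 0.2·0 + 0.35·h(state 2)
Solving: h(state 4) = 0.3452, h(state 2) = 0.4405.
Starting from state 4, the probability is 0.3452.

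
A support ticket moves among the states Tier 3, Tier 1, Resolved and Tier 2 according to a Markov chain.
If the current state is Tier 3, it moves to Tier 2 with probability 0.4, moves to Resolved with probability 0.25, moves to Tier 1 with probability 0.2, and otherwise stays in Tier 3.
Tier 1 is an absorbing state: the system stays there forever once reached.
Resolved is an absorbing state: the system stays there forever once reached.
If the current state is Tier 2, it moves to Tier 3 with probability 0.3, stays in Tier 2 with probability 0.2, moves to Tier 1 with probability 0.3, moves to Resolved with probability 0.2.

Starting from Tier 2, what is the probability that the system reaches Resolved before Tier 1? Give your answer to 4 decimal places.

0.4375

Let h(s) be the probability of absorption at Resolved starting from transient state s. Then h(Resolved) = 1 and h(Tier 1) = 0. By first-step analysis:
h(Tier 3) = 0.15·h(Tier 3) + 0.2·0 + 0.25·1 + 0.4·h(Tier 2)
h(Tier 2) = 0.3·h(Tier 3) + 0.3·0 + 0.2·1 + 0.2·h(Tier 2)
Solving: h(Tier 3) = 0.5000, h(Tier 2) = 0.4375.
Starting from Tier 2, the probability is 0.4375.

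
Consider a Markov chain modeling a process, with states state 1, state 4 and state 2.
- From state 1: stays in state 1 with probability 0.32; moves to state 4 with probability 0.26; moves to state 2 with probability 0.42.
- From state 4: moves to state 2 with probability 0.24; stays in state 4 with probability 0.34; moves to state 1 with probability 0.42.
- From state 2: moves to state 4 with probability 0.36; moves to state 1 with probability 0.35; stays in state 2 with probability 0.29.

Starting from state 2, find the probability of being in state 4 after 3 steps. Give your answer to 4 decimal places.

0.3172

Propagate the distribution vector 3 steps from state 2.
After 0 steps: (0.0000, 0.0000, 1.0000)
After 1 step: (0.3500, 0.3600, 0.2900)
After 2 steps: (0.3647, 0.3178, 0.3175)
After 3 steps: (0.3613, 0.3172, 0.3215)
P(in state 4 after 3 steps) = 0.3172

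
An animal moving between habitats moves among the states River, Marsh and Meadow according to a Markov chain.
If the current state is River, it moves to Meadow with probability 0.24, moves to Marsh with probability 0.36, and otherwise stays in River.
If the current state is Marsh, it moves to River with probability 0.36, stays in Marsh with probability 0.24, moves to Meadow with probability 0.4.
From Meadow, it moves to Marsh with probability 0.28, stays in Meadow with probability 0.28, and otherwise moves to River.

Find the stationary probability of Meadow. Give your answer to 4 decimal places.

0.3000

Let the stationary distribution be π with π = πP and π_1 + π_2 + π_3 = 1.
π_1 = 0.4·π_1 + 0.36·π_2 + 0.44·π_3
π_2 = 0.36·π_1 + 0.24·π_2 + 0.28·π_3
Solving with the normalization constraint gives π = (0.4000, 0.3000, 0.3000).
So the stationary probability of Meadow is 0.3000.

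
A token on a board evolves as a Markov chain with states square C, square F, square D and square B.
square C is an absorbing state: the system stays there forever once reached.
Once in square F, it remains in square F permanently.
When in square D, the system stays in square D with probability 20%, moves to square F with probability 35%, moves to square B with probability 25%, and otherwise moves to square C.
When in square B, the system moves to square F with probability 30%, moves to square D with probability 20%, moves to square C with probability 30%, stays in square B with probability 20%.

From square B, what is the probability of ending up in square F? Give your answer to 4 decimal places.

Let h(s) be the probability of absorption at square F starting from transient state s. Then h(square F) = 1 and h(square C) = 0. By first-step analysis:
h(square D) = 0.2·0 + 0.35·1 + 0.2·h(square D) + 0.25·h(square B)
h(square B) = 0.3·0 + 0.3·1 + 0.2·h(square D) + 0.2·h(square B)
Solving: h(square D) = 0.6017, h(square B) = 0.5254.
Starting from square B, the probability is 0.5254.

0.5254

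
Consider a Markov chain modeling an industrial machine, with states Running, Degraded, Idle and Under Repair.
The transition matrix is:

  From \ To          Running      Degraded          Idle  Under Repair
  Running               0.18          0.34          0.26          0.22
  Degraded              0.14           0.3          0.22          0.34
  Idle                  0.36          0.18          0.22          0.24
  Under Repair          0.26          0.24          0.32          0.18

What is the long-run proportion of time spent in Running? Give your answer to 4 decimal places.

0.2349

Let the stationary distribution be π with π = πP and π_1 + π_2 + π_3 + π_4 = 1.
π_1 = 0.18·π_1 + 0.14·π_2 + 0.36·π_3 + 0.26·π_4
π_2 = 0.34·π_1 + 0.3·π_2 + 0.18·π_3 + 0.24·π_4
π_3 = 0.26·π_1 + 0.22·π_2 + 0.22·π_3 + 0.32·π_4
Solving with the normalization constraint gives π = (0.2349, 0.2641, 0.2541, 0.2469).
So the stationary probability of Running is 0.2349.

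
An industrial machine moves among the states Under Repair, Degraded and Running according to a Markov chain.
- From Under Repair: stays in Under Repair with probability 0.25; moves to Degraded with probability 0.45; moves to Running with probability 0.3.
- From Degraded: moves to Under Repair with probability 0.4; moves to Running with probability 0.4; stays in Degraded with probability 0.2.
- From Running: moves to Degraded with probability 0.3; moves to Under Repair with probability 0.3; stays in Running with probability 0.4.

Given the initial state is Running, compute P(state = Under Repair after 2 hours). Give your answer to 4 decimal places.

0.3150

Sum over the intermediate state after 1 hour:
P = P(Running→Under Repair)·P(Under Repair→Under Repair) + P(Running→Degraded)·P(Degraded→Under Repair) + P(Running→Running)·P(Running→Under Repair)
  = 0.3×0.25 + 0.3×0.4 + 0.4×0.3
  = 0.0750 + 0.1200 + 0.1200 = 0.3150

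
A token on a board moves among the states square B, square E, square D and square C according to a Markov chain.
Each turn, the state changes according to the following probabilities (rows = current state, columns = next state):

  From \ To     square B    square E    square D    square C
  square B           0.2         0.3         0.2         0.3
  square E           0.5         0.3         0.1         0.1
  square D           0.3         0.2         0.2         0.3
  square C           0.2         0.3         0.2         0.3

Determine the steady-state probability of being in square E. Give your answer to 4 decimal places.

0.2828

Let the stationary distribution be π with π = πP and π_1 + π_2 + π_3 + π_4 = 1.
π_1 = 0.2·π_1 + 0.5·π_2 + 0.3·π_3 + 0.2·π_4
π_2 = 0.3·π_1 + 0.3·π_2 + 0.2·π_3 + 0.3·π_4
π_3 = 0.2·π_1 + 0.1·π_2 + 0.2·π_3 + 0.2·π_4
Solving with the normalization constraint gives π = (0.3020, 0.2828, 0.1717, 0.2434).
So the stationary probability of square E is 0.2828.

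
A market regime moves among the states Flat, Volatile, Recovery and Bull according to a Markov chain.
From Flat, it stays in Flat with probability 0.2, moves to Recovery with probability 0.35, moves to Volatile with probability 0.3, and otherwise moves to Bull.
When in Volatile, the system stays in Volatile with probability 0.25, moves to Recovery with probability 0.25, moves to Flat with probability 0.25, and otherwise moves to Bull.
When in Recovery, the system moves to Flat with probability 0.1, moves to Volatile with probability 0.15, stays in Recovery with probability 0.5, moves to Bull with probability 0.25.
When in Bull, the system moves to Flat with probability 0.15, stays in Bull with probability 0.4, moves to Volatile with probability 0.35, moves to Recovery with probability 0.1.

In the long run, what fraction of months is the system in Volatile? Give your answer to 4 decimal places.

0.2558

Let the stationary distribution be π with π = πP and π_1 + π_2 + π_3 + π_4 = 1.
π_1 = 0.2·π_1 + 0.25·π_2 + 0.1·π_3 + 0.15·π_4
π_2 = 0.3·π_1 + 0.25·π_2 + 0.15·π_3 + 0.35·π_4
π_3 = 0.35·π_1 + 0.25·π_2 + 0.5·π_3 + 0.1·π_4
Solving with the normalization constraint gives π = (0.1690, 0.2558, 0.3010, 0.2742).
So the stationary probability of Volatile is 0.2558.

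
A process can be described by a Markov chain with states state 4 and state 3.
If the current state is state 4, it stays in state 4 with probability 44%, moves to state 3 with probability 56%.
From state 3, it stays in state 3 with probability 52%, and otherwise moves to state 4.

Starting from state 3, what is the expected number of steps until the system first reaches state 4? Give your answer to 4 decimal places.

Let t(s) be the expected number of steps to first reach state 4 from state s, with t(state 4) = 0. Conditioning on the first step:
t(state 3) = 1 + 0.52·t(state 3)
Solving: t(state 3) = 2.0833.
Expected steps from state 3 to state 4: 2.0833.

2.0833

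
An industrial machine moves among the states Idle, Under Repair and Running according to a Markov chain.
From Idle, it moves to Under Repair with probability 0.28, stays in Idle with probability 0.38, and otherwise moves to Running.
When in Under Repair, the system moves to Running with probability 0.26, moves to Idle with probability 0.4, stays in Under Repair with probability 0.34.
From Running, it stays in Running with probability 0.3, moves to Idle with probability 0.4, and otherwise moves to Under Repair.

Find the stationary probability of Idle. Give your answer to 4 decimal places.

Let the stationary distribution be π with π = πP and π_1 + π_2 + π_3 = 1.
π_1 = 0.38·π_1 + 0.4·π_2 + 0.4·π_3
π_2 = 0.28·π_1 + 0.34·π_2 + 0.3·π_3
Solving with the normalization constraint gives π = (0.3922, 0.3043, 0.3035).
So the stationary probability of Idle is 0.3922.

0.3922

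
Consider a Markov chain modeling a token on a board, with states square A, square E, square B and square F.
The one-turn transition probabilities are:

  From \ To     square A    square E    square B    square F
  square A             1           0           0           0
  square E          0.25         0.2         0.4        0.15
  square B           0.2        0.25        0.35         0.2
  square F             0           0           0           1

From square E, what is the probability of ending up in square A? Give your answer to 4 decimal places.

Let h(s) be the probability of absorption at square A starting from transient state s. Then h(square A) = 1 and h(square F) = 0. By first-step analysis:
h(square E) = 0.25·1 + 0.2·h(square E) + 0.4·h(square B) + 0.15·0
h(square B) = 0.2·1 + 0.25·h(square E) + 0.35·h(square B) + 0.2·0
Solving: h(square E) = 0.5774, h(square B) = 0.5298.
Starting from square E, the probability is 0.5774.

0.5774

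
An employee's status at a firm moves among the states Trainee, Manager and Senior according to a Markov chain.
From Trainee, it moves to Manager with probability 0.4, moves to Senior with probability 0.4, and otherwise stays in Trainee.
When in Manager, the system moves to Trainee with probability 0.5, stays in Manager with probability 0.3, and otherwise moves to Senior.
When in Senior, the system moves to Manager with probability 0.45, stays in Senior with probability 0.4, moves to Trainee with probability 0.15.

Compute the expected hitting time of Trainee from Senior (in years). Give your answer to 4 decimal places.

Let t(s) be the expected number of years to first reach Trainee from state s, with t(Trainee) = 0. Conditioning on the first year:
t(Manager) = 1 + 0.3·t(Manager) + 0.2·t(Senior)
t(Senior) = 1 + 0.45·t(Manager) + 0.4·t(Senior)
Solving: t(Manager) = 2.4242, t(Senior) = 3.4848.
Expected years from Senior to Trainee: 3.4848.

3.4848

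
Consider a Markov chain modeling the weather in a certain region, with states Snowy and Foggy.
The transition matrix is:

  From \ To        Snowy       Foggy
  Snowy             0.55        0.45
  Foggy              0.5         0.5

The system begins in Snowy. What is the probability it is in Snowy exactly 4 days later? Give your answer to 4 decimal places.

Propagate the distribution vector 4 days from Snowy.
After 0 days: (1.0000, 0.0000)
After 1 day: (0.5500, 0.4500)
After 2 days: (0.5275, 0.4725)
After 3 days: (0.5264, 0.4736)
After 4 days: (0.5263, 0.4737)
P(in Snowy after 4 days) = 0.5263

0.5263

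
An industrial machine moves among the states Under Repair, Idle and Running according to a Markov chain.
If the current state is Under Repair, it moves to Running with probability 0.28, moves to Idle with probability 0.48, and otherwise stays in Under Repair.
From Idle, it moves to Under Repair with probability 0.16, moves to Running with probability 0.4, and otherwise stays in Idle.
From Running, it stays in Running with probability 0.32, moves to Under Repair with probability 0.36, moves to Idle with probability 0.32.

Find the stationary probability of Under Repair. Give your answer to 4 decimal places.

0.2484

Let the stationary distribution be π with π = πP and π_1 + π_2 + π_3 = 1.
π_1 = 0.24·π_1 + 0.16·π_2 + 0.36·π_3
π_2 = 0.48·π_1 + 0.44·π_2 + 0.32·π_3
Solving with the normalization constraint gives π = (0.2484, 0.4088, 0.3428).
So the stationary probability of Under Repair is 0.2484.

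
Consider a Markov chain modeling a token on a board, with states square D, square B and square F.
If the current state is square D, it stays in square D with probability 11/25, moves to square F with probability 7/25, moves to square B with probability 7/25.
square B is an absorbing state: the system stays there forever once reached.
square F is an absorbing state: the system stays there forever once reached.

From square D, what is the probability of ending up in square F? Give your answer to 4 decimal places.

0.5000

Let h(s) be the probability of absorption at square F starting from transient state s. Then h(square F) = 1 and h(square B) = 0. By first-step analysis:
h(square D) = 0.44·h(square D) + 0.28·0 + 0.28·1
Solving: h(square D) = 0.5000.
Starting from square D, the probability is 0.5000.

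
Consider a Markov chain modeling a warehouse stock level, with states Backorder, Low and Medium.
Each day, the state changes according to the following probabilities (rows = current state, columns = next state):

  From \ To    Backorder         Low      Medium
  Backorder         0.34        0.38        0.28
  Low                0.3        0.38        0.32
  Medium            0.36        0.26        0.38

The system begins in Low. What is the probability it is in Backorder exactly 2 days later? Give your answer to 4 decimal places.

Sum over the intermediate state after 1 day:
P = P(Low→Backorder)·P(Backorder→Backorder) + P(Low→Low)·P(Low→Backorder) + P(Low→Medium)·P(Medium→Backorder)
  = 0.3×0.34 + 0.38×0.3 + 0.32×0.36
  = 0.1020 + 0.1140 + 0.1152 = 0.3312

0.3312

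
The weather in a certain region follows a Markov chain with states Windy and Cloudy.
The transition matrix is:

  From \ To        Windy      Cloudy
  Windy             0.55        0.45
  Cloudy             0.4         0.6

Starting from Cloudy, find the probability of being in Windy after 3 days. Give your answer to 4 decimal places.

0.4690

Propagate the distribution vector 3 days from Cloudy.
After 0 days: (0.0000, 1.0000)
After 1 day: (0.4000, 0.6000)
After 2 days: (0.4600, 0.5400)
After 3 days: (0.4690, 0.5310)
P(in Windy after 3 days) = 0.4690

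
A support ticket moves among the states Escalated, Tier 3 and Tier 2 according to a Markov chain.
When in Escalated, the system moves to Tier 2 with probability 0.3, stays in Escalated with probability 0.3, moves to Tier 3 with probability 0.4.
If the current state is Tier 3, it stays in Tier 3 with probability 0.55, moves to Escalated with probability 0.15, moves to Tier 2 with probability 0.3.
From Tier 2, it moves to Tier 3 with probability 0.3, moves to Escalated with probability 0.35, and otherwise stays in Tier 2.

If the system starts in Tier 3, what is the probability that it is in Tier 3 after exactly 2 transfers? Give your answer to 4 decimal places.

Sum over the intermediate state after 1 transfer:
P = P(Tier 3→Escalated)·P(Escalated→Tier 3) + P(Tier 3→Tier 3)·P(Tier 3→Tier 3) + P(Tier 3→Tier 2)·P(Tier 2→Tier 3)
  = 0.15×0.4 + 0.55×0.55 + 0.3×0.3
  = 0.0600 + 0.3025 + 0.0900 = 0.4525

0.4525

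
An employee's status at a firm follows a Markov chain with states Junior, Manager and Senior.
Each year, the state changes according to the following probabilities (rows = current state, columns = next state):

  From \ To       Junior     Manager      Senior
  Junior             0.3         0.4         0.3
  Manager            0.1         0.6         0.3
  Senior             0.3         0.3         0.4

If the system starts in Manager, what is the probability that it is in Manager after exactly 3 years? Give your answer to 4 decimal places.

0.4650

Propagate the distribution vector 3 years from Manager.
After 0 years: (0.0000, 1.0000, 0.0000)
After 1 year: (0.1000, 0.6000, 0.3000)
After 2 years: (0.1800, 0.4900, 0.3300)
After 3 years: (0.2020, 0.4650, 0.3330)
P(in Manager after 3 years) = 0.4650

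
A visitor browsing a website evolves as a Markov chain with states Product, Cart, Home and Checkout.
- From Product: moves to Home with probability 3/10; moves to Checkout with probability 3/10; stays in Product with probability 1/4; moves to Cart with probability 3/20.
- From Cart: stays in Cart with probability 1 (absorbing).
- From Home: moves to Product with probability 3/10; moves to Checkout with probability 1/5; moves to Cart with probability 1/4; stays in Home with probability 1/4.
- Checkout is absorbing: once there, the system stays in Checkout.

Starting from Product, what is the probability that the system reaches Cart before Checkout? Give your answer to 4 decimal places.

0.3968

Let h(s) be the probability of absorption at Cart starting from transient state s. Then h(Cart) = 1 and h(Checkout) = 0. By first-step analysis:
h(Product) = 0.25·h(Product) + 0.15·1 + 0.3·h(Home) + 0.3·0
h(Home) = 0.3·h(Product) + 0.25·1 + 0.25·h(Home) + 0.2·0
Solving: h(Product) = 0.3968, h(Home) = 0.4921.
Starting from Product, the probability is 0.3968.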